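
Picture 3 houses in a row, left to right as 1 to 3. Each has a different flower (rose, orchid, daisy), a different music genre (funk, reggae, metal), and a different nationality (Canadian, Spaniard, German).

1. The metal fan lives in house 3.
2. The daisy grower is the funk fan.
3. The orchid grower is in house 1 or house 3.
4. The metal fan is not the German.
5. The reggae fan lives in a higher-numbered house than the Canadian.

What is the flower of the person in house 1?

By clue 1, the metal fan is in house 3.
The only music genre still possible for house 1 is funk.
So house 2 gets reggae for music genre.
The only nationality still possible for house 3 is Spaniard.
The daisy grower is in house 1 (clue 2).
Clue 5: the Canadian is in house 1.
The only flower still possible for house 2 is rose.
House 3 flower: only orchid fits.
House 2 nationality: only German fits.
So: house 1 = daisy/funk/Canadian, house 2 = rose/reggae/German, house 3 = orchid/metal/Spaniard.

daisy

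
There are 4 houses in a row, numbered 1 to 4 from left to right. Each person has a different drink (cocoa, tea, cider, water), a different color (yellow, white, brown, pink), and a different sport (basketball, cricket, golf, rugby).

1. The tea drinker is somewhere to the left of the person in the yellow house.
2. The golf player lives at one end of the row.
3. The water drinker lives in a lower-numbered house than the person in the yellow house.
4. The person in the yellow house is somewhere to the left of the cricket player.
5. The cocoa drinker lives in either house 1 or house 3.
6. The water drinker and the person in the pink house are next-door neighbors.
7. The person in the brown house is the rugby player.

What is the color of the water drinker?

House 4 drink: only cider fits.
House 3's drink must be cocoa (nothing else left).
The tea drinker is narrowed to house 1 or 2; consider each.
Placing it in house 2 leads to a contradiction, so it's in house 1.
The only drink still possible for house 2 is water.
From clue 3, the person in the yellow house must be in house 3.
From clue 4, the cricket player must be in house 4.
House 1 color: only pink fits.
The only sport still possible for house 1 is golf.
The person in the brown house is in house 2 (clue 7).
From clue 7, the rugby player must be in house 2.
That leaves white as the color for house 4.
So house 3 gets basketball for sport.
So: house 1 = tea/pink/golf, house 2 = water/brown/rugby, house 3 = cocoa/yellow/basketball, house 4 = cider/white/cricket.

brown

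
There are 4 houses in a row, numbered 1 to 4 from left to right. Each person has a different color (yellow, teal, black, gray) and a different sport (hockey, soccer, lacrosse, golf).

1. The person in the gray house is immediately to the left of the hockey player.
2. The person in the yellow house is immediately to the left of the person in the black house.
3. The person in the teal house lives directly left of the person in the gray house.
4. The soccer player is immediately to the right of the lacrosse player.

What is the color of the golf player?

That leaves black as the color for house 4.
The person in the yellow house is in house 3 (clue 2).
That leaves teal as the color for house 1.
House 2's color must be gray (nothing else left).
The hockey player is in house 3 (clue 1).
Clue 4: the soccer player is in house 2.
By clue 4, the lacrosse player is in house 1.
House 4's sport must be golf (nothing else left).
So: house 1 = teal/lacrosse, house 2 = gray/soccer, house 3 = yellow/hockey, house 4 = black/golf.

black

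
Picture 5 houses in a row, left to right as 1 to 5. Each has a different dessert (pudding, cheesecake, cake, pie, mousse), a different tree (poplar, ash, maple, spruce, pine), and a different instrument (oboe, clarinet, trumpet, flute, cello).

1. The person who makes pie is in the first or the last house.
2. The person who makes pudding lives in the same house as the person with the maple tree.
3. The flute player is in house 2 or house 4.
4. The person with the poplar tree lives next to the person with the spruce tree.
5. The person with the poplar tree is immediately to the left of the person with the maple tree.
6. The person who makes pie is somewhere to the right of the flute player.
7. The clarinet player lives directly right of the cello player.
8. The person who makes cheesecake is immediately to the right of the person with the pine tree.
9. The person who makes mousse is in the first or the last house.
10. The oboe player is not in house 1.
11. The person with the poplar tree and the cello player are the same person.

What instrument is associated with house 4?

Clue 6 places the person who makes pie in house 5.
That leaves mousse as the dessert for house 1.
House 5 tree: only ash fits.
The flute player is narrowed to house 2 or 4; consider each.
Placing it in house 4 leads to a contradiction, so it's in house 2.
From clue 7, the clarinet player must be in house 4.
By clue 7, the cello player is in house 3.
The person with the poplar tree is in house 3 (clue 11).
The only instrument still possible for house 1 is trumpet.
House 5's instrument must be oboe (nothing else left).
The person with the maple tree is in house 4 (clue 5).
House 1 tree: only pine fits.
That leaves spruce as the tree for house 2.
By clue 2, the person who makes pudding is in house 4.
Clue 8: the person who makes cheesecake is in house 2.
So house 3 gets cake for dessert.
So: house 1 = mousse/pine/trumpet, house 2 = cheesecake/spruce/flute, house 3 = cake/poplar/cello, house 4 = pudding/maple/clarinet, house 5 = pie/ash/oboe.

clarinet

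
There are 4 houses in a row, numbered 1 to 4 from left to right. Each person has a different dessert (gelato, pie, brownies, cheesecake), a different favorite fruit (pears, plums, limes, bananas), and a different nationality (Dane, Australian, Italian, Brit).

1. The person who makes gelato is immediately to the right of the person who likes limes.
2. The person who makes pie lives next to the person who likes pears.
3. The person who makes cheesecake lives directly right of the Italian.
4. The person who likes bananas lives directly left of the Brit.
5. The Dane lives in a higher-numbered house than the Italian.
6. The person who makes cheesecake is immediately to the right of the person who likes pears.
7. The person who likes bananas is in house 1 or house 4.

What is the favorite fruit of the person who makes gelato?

pears

Clue 7: the person who likes bananas is in house 1.
House 4 favorite fruit: only plums fits.
From clue 4, the Brit must be in house 2.
From clue 3, the person who makes cheesecake must be in house 4.
Clue 3: the Italian is in house 3.
Clue 5 places the Dane in house 4.
From clue 6, the person who likes pears must be in house 3.
So house 2 gets limes for favorite fruit.
So house 1 gets Australian for nationality.
From clue 2, the person who makes pie must be in house 2.
House 1 dessert: only brownies fits.
So house 3 gets gelato for dessert.
So: house 1 = brownies/bananas/Australian, house 2 = pie/limes/Brit, house 3 = gelato/pears/Italian, house 4 = cheesecake/plums/Dane.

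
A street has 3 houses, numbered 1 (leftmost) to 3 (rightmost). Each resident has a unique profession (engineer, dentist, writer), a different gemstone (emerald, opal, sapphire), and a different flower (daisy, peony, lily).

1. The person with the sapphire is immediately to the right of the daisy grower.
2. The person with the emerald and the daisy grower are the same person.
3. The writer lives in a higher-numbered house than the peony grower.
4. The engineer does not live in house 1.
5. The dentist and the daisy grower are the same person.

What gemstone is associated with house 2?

sapphire

So house 1 gets dentist for profession.
That leaves lily as the flower for house 3.
Clue 5 places the daisy grower in house 1.
House 2's flower must be peony (nothing else left).
Clue 1: the person with the sapphire is in house 2.
By clue 2, the person with the emerald is in house 1.
From clue 3, the writer must be in house 3.
That leaves engineer as the profession for house 2.
That leaves opal as the gemstone for house 3.
So: house 1 = dentist/emerald/daisy, house 2 = engineer/sapphire/peony, house 3 = writer/opal/lily.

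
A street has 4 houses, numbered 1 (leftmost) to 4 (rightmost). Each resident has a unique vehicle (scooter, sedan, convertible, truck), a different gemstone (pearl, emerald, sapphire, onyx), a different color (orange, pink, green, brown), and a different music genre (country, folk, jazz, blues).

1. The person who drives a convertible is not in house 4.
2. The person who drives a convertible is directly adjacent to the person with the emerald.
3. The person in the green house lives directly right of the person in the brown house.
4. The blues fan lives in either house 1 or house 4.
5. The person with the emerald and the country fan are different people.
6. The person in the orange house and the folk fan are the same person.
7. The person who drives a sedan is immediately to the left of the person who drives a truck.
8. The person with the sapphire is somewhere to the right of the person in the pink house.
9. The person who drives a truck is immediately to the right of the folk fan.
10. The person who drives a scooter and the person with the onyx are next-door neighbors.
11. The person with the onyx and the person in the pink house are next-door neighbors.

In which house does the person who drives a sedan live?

1

That leaves green as the color for house 4.
Clue 3: the person in the brown house is in house 3.
House 4 vehicle: only scooter fits.
Clue 10 places the person with the onyx in house 3.
From clue 11, the person in the pink house must be in house 2.
So house 1 gets orange for color.
By clue 6, the folk fan is in house 1.
Clue 8: the person with the sapphire is in house 4.
Clue 9: the person who drives a truck is in house 2.
So house 3 gets convertible for vehicle.
So house 4 gets blues for music genre.
By clue 2, the person with the emerald is in house 2.
Clue 5: the country fan is in house 3.
So house 1 gets sedan for vehicle.
House 1's gemstone must be pearl (nothing else left).
The only music genre still possible for house 2 is jazz.
So: house 1 = sedan/pearl/orange/folk, house 2 = truck/emerald/pink/jazz, house 3 = convertible/onyx/brown/country, house 4 = scooter/sapphire/green/blues.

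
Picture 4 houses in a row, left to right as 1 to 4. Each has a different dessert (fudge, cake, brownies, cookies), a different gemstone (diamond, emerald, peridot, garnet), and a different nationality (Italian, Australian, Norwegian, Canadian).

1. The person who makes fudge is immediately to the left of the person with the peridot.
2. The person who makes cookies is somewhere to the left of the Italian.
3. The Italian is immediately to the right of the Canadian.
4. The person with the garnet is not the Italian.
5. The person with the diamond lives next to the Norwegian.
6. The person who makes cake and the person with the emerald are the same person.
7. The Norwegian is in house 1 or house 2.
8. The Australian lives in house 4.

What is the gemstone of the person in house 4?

emerald

The Australian is in house 4 (clue 8).
The only nationality still possible for house 3 is Italian.
Clue 3 places the Canadian in house 2.
That leaves Norwegian as the nationality for house 1.
The person with the diamond is in house 2 (clue 5).
The person who makes cookies is narrowed to house 1 or 2; consider each.
Placing it in house 2 leads to a contradiction, so it's in house 1.
So house 1 gets garnet for gemstone.
The person who makes cake is narrowed to house 3 or 4; consider each.
Placing it in house 3 leads to a contradiction, so it's in house 4.
Clue 6 places the person with the emerald in house 4.
The only gemstone still possible for house 3 is peridot.
Clue 1 places the person who makes fudge in house 2.
That leaves brownies as the dessert for house 3.
So: house 1 = cookies/garnet/Norwegian, house 2 = fudge/diamond/Canadian, house 3 = brownies/peridot/Italian, house 4 = cake/emerald/Australian.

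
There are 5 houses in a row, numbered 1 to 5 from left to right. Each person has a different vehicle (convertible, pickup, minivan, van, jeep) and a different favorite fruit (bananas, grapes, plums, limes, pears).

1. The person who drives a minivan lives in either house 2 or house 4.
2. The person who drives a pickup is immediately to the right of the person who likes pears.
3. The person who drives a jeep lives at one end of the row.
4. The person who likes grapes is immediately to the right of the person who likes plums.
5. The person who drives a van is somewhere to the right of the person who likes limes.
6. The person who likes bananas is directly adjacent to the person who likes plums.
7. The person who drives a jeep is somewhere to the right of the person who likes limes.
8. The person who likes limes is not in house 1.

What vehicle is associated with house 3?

van

From clue 7, the person who drives a jeep must be in house 5.
House 1's vehicle must be convertible (nothing else left).
The person who drives a minivan is narrowed to house 2 or 4; consider each.
Placing it in house 2 leads to a contradiction, so it's in house 4.
That leaves pickup as the vehicle for house 2.
That leaves van as the vehicle for house 3.
From clue 2, the person who likes pears must be in house 1.
Clue 5: the person who likes limes is in house 2.
The person who likes grapes is narrowed to house 4 or 5; consider each.
Placing it in house 4 leads to a contradiction, so it's in house 5.
The person who likes plums is in house 4 (clue 4).
House 3's favorite fruit must be bananas (nothing else left).
So: house 1 = convertible/pears, house 2 = pickup/limes, house 3 = van/bananas, house 4 = minivan/plums, house 5 = jeep/grapes.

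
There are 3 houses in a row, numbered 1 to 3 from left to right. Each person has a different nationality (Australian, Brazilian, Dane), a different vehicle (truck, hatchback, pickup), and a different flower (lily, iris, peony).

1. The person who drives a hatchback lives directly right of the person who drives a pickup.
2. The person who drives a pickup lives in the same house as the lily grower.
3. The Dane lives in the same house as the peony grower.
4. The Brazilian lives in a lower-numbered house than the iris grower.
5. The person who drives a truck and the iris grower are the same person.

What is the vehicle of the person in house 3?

truck

House 1 vehicle: only pickup fits.
The person who drives a hatchback is in house 2 (clue 1).
From clue 2, the lily grower must be in house 1.
So house 3 gets truck for vehicle.
Clue 5: the iris grower is in house 3.
So house 2 gets peony for flower.
Clue 3: the Dane is in house 2.
The only nationality still possible for house 3 is Australian.
The only nationality still possible for house 1 is Brazilian.
So: house 1 = Brazilian/pickup/lily, house 2 = Dane/hatchback/peony, house 3 = Australian/truck/iris.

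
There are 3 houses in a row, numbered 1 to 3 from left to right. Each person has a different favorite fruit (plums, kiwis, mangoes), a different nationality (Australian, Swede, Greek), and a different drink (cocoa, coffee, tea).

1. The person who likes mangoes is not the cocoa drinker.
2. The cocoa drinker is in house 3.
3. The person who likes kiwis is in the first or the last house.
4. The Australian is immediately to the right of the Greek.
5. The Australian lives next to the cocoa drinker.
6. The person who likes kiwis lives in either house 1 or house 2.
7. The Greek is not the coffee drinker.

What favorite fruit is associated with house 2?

The cocoa drinker is in house 3 (clue 2).
By clue 5, the Australian is in house 2.
From clue 6, the person who likes kiwis must be in house 1.
The only nationality still possible for house 1 is Greek.
House 3's nationality must be Swede (nothing else left).
By clue 1, the person who likes mangoes is in house 2.
The coffee drinker is in house 2 (clue 7).
House 3 favorite fruit: only plums fits.
The only drink still possible for house 1 is tea.
So: house 1 = kiwis/Greek/tea, house 2 = mangoes/Australian/coffee, house 3 = plums/Swede/cocoa.

mangoes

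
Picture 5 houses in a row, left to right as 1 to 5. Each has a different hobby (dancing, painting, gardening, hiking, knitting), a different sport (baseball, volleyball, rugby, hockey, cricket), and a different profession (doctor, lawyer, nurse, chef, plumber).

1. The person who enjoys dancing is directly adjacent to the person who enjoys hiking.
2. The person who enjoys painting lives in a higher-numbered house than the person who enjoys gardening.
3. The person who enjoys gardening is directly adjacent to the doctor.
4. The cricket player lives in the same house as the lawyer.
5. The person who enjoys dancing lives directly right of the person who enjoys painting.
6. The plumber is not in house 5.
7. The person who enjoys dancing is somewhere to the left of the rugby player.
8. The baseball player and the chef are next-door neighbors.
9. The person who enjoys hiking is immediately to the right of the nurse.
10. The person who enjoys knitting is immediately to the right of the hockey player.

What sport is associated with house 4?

baseball

So house 1 gets gardening for hobby.
The doctor is in house 2 (clue 3).
The person who enjoys dancing is narrowed to house 3 or 4; consider each.
Placing it in house 3 leads to a contradiction, so it's in house 4.
From clue 1, the person who enjoys hiking must be in house 5.
By clue 5, the person who enjoys painting is in house 3.
The rugby player is in house 5 (clue 7).
Clue 9 places the nurse in house 4.
That leaves knitting as the hobby for house 2.
Clue 10 places the hockey player in house 1.
House 3's sport must be cricket (nothing else left).
So house 5 gets chef for profession.
Clue 4: the lawyer is in house 3.
Clue 8: the baseball player is in house 4.
That leaves volleyball as the sport for house 2.
That leaves plumber as the profession for house 1.
So: house 1 = gardening/hockey/plumber, house 2 = knitting/volleyball/doctor, house 3 = painting/cricket/lawyer, house 4 = dancing/baseball/nurse, house 5 = hiking/rugby/chef.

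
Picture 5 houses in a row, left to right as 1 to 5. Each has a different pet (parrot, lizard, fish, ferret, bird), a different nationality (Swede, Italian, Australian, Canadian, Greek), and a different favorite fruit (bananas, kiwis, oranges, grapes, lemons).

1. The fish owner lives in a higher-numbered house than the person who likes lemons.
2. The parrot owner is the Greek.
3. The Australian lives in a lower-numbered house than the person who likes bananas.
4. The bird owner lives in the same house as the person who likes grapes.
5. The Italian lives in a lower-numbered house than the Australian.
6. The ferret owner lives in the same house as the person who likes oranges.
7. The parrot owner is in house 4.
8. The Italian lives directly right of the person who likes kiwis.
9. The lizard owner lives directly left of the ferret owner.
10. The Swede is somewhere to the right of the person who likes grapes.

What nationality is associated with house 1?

Canadian

The parrot owner is in house 4 (clue 7).
From clue 2, the Greek must be in house 4.
So house 5 gets fish for pet.
House 1 nationality: only Canadian fits.
So house 5 gets Swede for nationality.
The Italian is in house 2 (clue 5).
Clue 8 places the person who likes kiwis in house 1.
The only nationality still possible for house 3 is Australian.
That leaves bananas as the favorite fruit for house 5.
House 1's pet must be lizard (nothing else left).
House 4's favorite fruit must be lemons (nothing else left).
By clue 9, the ferret owner is in house 2.
House 3 pet: only bird fits.
Clue 4: the person who likes grapes is in house 3.
Clue 6: the person who likes oranges is in house 2.
So: house 1 = lizard/Canadian/kiwis, house 2 = ferret/Italian/oranges, house 3 = bird/Australian/grapes, house 4 = parrot/Greek/lemons, house 5 = fish/Swede/bananas.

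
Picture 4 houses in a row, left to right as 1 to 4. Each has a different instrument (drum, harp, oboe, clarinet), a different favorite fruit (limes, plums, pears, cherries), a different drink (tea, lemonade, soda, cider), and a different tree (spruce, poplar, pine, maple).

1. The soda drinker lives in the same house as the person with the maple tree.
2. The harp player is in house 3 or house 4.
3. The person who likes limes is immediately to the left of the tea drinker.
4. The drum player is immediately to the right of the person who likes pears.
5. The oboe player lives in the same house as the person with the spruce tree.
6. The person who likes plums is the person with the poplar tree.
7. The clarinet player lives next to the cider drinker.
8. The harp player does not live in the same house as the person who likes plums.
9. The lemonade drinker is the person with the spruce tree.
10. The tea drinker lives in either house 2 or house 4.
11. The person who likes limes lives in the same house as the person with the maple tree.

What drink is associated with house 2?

cider

The harp player is narrowed to house 3 or 4; consider each.
Placing it in house 3 leads to a contradiction, so it's in house 4.
The only favorite fruit still possible for house 4 is cherries.
House 4's tree must be pine (nothing else left).
The drum player is narrowed to house 2 or 3; consider each.
Placing it in house 3 leads to a contradiction, so it's in house 2.
By clue 4, the person who likes pears is in house 1.
So house 2 gets plums for favorite fruit.
House 3's favorite fruit must be limes (nothing else left).
Clue 3 places the tea drinker in house 4.
The person with the poplar tree is in house 2 (clue 6).
By clue 11, the person with the maple tree is in house 3.
That leaves cider as the drink for house 2.
That leaves spruce as the tree for house 1.
Clue 1 places the soda drinker in house 3.
From clue 5, the oboe player must be in house 1.
The lemonade drinker is in house 1 (clue 9).
House 3 instrument: only clarinet fits.
So: house 1 = oboe/pears/lemonade/spruce, house 2 = drum/plums/cider/poplar, house 3 = clarinet/limes/soda/maple, house 4 = harp/cherries/tea/pine.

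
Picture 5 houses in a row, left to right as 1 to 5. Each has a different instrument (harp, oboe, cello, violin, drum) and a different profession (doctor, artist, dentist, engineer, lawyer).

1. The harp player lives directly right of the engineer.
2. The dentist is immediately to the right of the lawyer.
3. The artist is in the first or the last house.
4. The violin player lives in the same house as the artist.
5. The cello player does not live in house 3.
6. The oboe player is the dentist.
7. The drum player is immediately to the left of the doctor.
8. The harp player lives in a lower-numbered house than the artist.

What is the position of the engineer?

Clue 8: the artist is in house 5.
Clue 4: the violin player is in house 5.
The cello player is narrowed to house 1 or 2 or 4; consider each.
Placing it in house 2 and house 4 leads to a contradiction, so it's in house 1.
The drum player is narrowed to house 2 or 3; consider each.
Placing it in house 2 leads to a contradiction, so it's in house 3.
Clue 7 places the doctor in house 4.
Clue 6: the oboe player is in house 2.
Clue 6 places the dentist in house 2.
The only instrument still possible for house 4 is harp.
House 1 profession: only lawyer fits.
House 3's profession must be engineer (nothing else left).
So: house 1 = cello/lawyer, house 2 = oboe/dentist, house 3 = drum/engineer, house 4 = harp/doctor, house 5 = violin/artist.

3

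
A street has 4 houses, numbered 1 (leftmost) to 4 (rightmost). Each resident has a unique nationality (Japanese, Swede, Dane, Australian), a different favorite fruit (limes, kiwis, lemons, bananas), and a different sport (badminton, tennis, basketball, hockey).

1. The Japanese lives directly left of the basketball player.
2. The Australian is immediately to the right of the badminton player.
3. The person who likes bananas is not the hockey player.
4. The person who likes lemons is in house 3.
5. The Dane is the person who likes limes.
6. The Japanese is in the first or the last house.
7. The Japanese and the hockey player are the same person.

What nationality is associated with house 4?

Australian

Clue 4 places the person who likes lemons in house 3.
By clue 6, the Japanese is in house 1.
Clue 7 places the hockey player in house 1.
By clue 1, the basketball player is in house 2.
House 1 favorite fruit: only kiwis fits.
House 4's sport must be tennis (nothing else left).
The Australian is in house 4 (clue 2).
That leaves Swede as the nationality for house 3.
House 3's sport must be badminton (nothing else left).
Clue 5: the person who likes limes is in house 2.
House 2 nationality: only Dane fits.
So house 4 gets bananas for favorite fruit.
So: house 1 = Japanese/kiwis/hockey, house 2 = Dane/limes/basketball, house 3 = Swede/lemons/badminton, house 4 = Australian/bananas/tennis.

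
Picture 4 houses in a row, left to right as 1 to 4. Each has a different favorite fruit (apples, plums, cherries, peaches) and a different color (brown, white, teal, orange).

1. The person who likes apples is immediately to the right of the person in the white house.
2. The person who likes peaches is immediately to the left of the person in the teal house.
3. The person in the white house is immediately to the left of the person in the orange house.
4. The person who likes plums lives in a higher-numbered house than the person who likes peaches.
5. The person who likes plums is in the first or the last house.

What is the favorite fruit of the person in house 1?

cherries

Clue 5: the person who likes plums is in house 4.
The person who likes apples is narrowed to house 2 or 3; consider each.
Placing it in house 3 leads to a contradiction, so it's in house 2.
Clue 1 places the person in the white house in house 1.
Clue 3 places the person in the orange house in house 2.
By clue 2, the person who likes peaches is in house 3.
Clue 2: the person in the teal house is in house 4.
So house 1 gets cherries for favorite fruit.
The only color still possible for house 3 is brown.
So: house 1 = cherries/white, house 2 = apples/orange, house 3 = peaches/brown, house 4 = plums/teal.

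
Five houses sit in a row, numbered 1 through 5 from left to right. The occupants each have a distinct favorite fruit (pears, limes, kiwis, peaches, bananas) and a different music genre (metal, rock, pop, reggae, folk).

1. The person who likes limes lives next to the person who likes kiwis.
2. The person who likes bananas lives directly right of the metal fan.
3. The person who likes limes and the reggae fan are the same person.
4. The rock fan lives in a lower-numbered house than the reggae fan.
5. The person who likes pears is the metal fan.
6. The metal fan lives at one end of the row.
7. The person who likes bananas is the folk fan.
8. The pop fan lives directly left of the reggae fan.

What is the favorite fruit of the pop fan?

kiwis

Clue 6: the metal fan is in house 1.
The person who likes bananas is in house 2 (clue 2).
The person who likes pears is in house 1 (clue 5).
The folk fan is in house 2 (clue 7).
House 5's music genre must be reggae (nothing else left).
Clue 3: the person who likes limes is in house 5.
From clue 8, the pop fan must be in house 4.
That leaves rock as the music genre for house 3.
Clue 1: the person who likes kiwis is in house 4.
That leaves peaches as the favorite fruit for house 3.
So: house 1 = pears/metal, house 2 = bananas/folk, house 3 = peaches/rock, house 4 = kiwis/pop, house 5 = limes/reggae.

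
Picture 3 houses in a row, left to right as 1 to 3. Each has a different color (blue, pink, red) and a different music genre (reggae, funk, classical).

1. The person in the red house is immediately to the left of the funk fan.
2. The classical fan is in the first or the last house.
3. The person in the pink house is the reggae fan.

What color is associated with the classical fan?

The person in the red house is narrowed to house 1 or 2; consider each.
Placing it in house 2 leads to a contradiction, so it's in house 1.
From clue 1, the funk fan must be in house 2.
By clue 3, the person in the pink house is in house 3.
Clue 3 places the reggae fan in house 3.
House 2 color: only blue fits.
House 1 music genre: only classical fits.
So: house 1 = red/classical, house 2 = blue/funk, house 3 = pink/reggae.

red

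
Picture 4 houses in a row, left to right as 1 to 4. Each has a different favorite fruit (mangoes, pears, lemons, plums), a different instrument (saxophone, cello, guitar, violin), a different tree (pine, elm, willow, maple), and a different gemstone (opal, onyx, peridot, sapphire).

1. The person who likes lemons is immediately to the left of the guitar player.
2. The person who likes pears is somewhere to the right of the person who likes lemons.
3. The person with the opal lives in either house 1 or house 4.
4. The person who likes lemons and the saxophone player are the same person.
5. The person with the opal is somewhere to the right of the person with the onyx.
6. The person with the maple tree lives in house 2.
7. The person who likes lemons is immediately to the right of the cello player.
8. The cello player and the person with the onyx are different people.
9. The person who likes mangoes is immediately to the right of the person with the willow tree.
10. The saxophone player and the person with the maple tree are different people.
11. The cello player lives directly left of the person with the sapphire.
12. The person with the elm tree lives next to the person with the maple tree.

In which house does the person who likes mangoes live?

The person with the opal is in house 4 (clue 5).
By clue 6, the person with the maple tree is in house 2.
The only favorite fruit still possible for house 1 is plums.
The only tree still possible for house 4 is pine.
Clue 4: the person who likes lemons is in house 3.
Clue 4 places the saxophone player in house 3.
From clue 7, the cello player must be in house 2.
Clue 11: the person with the sapphire is in house 3.
House 2's favorite fruit must be mangoes (nothing else left).
House 4's favorite fruit must be pears (nothing else left).
House 1's instrument must be violin (nothing else left).
House 4's instrument must be guitar (nothing else left).
The only gemstone still possible for house 2 is peridot.
The person with the willow tree is in house 1 (clue 9).
House 3 tree: only elm fits.
So house 1 gets onyx for gemstone.
So: house 1 = plums/violin/willow/onyx, house 2 = mangoes/cello/maple/peridot, house 3 = lemons/saxophone/elm/sapphire, house 4 = pears/guitar/pine/opal.

2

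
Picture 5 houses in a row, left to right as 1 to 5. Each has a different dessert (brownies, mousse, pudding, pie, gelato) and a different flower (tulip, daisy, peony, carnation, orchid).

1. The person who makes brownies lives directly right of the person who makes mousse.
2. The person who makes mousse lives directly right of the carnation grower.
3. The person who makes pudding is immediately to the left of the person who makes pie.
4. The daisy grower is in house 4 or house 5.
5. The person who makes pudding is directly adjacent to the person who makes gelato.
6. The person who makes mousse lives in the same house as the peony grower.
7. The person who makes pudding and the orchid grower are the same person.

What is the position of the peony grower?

4

The daisy grower is narrowed to house 4 or 5; consider each.
Placing it in house 4 leads to a contradiction, so it's in house 5.
The person who makes brownies is narrowed to house 3 or 4 or 5; consider each.
Placing it in house 3 and house 4 leads to a contradiction, so it's in house 5.
Clue 1: the person who makes mousse is in house 4.
By clue 2, the carnation grower is in house 3.
Clue 6 places the peony grower in house 4.
The person who makes pie is narrowed to house 2 or 3; consider each.
Placing it in house 2 leads to a contradiction, so it's in house 3.
Clue 3 places the person who makes pudding in house 2.
Clue 7 places the orchid grower in house 2.
So house 1 gets gelato for dessert.
So house 1 gets tulip for flower.
So: house 1 = gelato/tulip, house 2 = pudding/orchid, house 3 = pie/carnation, house 4 = mousse/peony, house 5 = brownies/daisy.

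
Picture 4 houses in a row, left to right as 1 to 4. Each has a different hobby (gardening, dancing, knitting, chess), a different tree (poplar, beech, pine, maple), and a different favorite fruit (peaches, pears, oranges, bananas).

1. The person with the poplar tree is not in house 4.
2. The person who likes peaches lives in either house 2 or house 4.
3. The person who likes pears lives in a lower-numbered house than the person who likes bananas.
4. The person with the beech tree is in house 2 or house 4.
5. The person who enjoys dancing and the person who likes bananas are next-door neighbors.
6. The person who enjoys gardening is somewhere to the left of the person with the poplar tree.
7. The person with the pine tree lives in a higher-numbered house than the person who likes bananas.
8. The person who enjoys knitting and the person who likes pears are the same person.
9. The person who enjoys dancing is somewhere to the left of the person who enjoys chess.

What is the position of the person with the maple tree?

So house 4 gets chess for hobby.
So house 1 gets maple for tree.
The only hobby still possible for house 3 is dancing.
Clue 5 places the person who likes bananas in house 2.
That leaves oranges as the favorite fruit for house 3.
That leaves peaches as the favorite fruit for house 4.
By clue 8, the person who enjoys knitting is in house 1.
So house 2 gets gardening for hobby.
That leaves pears as the favorite fruit for house 1.
By clue 6, the person with the poplar tree is in house 3.
So house 2 gets beech for tree.
The only tree still possible for house 4 is pine.
So: house 1 = knitting/maple/pears, house 2 = gardening/beech/bananas, house 3 = dancing/poplar/oranges, house 4 = chess/pine/peaches.

1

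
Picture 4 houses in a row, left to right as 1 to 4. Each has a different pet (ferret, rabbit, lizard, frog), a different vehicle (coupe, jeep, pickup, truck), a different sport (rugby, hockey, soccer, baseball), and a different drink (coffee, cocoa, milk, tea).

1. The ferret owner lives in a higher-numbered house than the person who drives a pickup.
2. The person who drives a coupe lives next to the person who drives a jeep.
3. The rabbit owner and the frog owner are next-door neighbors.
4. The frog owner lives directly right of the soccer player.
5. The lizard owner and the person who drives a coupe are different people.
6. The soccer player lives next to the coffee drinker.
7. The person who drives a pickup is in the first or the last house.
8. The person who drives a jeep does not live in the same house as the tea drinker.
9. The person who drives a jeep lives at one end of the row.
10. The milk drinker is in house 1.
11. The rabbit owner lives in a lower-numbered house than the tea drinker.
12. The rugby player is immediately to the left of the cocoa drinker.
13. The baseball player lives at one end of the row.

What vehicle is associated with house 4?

From clue 7, the person who drives a pickup must be in house 1.
From clue 10, the milk drinker must be in house 1.
From clue 2, the person who drives a coupe must be in house 3.
House 2's vehicle must be truck (nothing else left).
That leaves jeep as the vehicle for house 4.
The only drink still possible for house 4 is cocoa.
From clue 12, the rugby player must be in house 3.
The frog owner is narrowed to house 2 or 3; consider each.
Placing it in house 3 leads to a contradiction, so it's in house 2.
From clue 3, the rabbit owner must be in house 1.
Clue 4 places the soccer player in house 1.
Clue 6: the coffee drinker is in house 2.
House 3 pet: only ferret fits.
House 4's pet must be lizard (nothing else left).
So house 2 gets hockey for sport.
So house 4 gets baseball for sport.
House 3's drink must be tea (nothing else left).
So: house 1 = rabbit/pickup/soccer/milk, house 2 = frog/truck/hockey/coffee, house 3 = ferret/coupe/rugby/tea, house 4 = lizard/jeep/baseball/cocoa.

jeep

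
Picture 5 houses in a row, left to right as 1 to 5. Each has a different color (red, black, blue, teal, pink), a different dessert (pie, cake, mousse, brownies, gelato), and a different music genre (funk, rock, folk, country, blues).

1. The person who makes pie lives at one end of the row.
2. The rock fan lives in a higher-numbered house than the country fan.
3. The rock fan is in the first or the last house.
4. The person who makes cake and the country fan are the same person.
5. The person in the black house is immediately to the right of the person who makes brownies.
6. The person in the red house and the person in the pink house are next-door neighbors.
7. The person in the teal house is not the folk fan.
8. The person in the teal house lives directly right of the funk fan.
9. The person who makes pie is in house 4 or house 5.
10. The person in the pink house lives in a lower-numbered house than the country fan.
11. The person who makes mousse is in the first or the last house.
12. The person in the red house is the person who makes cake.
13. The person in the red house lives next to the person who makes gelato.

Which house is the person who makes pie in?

5

By clue 3, the rock fan is in house 5.
Clue 9: the person who makes pie is in house 5.
House 1's dessert must be mousse (nothing else left).
The person in the black house is narrowed to house 3 or 4 or 5; consider each.
Placing it in house 3 and house 4 leads to a contradiction, so it's in house 5.
Clue 5: the person who makes brownies is in house 4.
The person in the pink house is narrowed to house 1 or 2; consider each.
Placing it in house 2 leads to a contradiction, so it's in house 1.
Clue 6 places the person in the red house in house 2.
Clue 12 places the person who makes cake in house 2.
Clue 13: the person who makes gelato is in house 3.
The country fan is in house 2 (clue 4).
From clue 8, the person in the teal house must be in house 4.
House 3 color: only blue fits.
House 3 music genre: only funk fits.
The folk fan is in house 1 (clue 7).
The only music genre still possible for house 4 is blues.
So: house 1 = pink/mousse/folk, house 2 = red/cake/country, house 3 = blue/gelato/funk, house 4 = teal/brownies/blues, house 5 = black/pie/rock.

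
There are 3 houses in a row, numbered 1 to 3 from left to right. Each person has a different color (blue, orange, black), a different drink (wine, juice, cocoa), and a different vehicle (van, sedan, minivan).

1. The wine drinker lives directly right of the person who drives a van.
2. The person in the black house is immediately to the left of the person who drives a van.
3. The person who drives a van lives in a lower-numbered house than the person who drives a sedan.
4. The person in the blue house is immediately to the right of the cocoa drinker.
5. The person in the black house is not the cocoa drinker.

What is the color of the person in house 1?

black

The person in the black house is in house 1 (clue 2).
From clue 2, the person who drives a van must be in house 2.
From clue 3, the person who drives a sedan must be in house 3.
Clue 5: the cocoa drinker is in house 2.
House 1 drink: only juice fits.
The only drink still possible for house 3 is wine.
So house 1 gets minivan for vehicle.
Clue 4: the person in the blue house is in house 3.
House 2 color: only orange fits.
So: house 1 = black/juice/minivan, house 2 = orange/cocoa/van, house 3 = blue/wine/sedan.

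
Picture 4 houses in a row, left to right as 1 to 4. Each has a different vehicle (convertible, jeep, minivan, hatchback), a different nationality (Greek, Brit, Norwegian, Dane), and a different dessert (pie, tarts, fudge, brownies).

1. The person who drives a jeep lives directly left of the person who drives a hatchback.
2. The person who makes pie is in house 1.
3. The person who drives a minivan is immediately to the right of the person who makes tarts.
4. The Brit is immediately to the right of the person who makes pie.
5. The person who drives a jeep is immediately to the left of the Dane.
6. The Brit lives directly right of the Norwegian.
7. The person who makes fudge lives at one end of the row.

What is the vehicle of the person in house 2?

Clue 2: the person who makes pie is in house 1.
By clue 4, the Brit is in house 2.
By clue 6, the Norwegian is in house 1.
The only dessert still possible for house 4 is fudge.
House 1 vehicle: only convertible fits.
So house 2 gets jeep for vehicle.
The person who drives a hatchback is in house 3 (clue 1).
Clue 5: the Dane is in house 3.
So house 4 gets minivan for vehicle.
The only nationality still possible for house 4 is Greek.
By clue 3, the person who makes tarts is in house 3.
House 2 dessert: only brownies fits.
So: house 1 = convertible/Norwegian/pie, house 2 = jeep/Brit/brownies, house 3 = hatchback/Dane/tarts, house 4 = minivan/Greek/fudge.

jeep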